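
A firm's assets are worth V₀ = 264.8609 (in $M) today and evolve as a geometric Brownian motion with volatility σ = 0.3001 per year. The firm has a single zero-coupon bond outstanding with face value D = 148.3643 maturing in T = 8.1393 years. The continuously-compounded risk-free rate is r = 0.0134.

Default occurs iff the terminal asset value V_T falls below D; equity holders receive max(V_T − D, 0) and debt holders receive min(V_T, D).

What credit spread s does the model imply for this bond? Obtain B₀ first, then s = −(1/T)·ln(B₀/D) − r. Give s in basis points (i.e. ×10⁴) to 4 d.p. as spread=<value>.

d₁ = [ln(V₀/D) + (r + σ²/2)T] / (σ√T)
   = [ln(264.8609/148.3643) + (0.0134 + 0.5·0.3001²)·8.1393] / (0.3001·√8.1393)
   = [0.579534 + 0.475579] / 0.856169 = 1.232366
d₂ = d₁ − σ√T = 1.232366 − 0.856169 = 0.376197
N(d₁) = 0.891094,  N(d₂) = 0.646615,  e^(−rT) = 0.896671
E₀ = V₀·N(d₁) − D·e^(−rT)·N(d₂)
   = 264.8609·0.891094 − 148.3643·0.896671·0.646615 = 149.994212
B₀ = V₀ − E₀ = 264.8609 − 149.994212 = 114.866688
spread = −(1/T)·ln(B₀/D) − r = −(1/8.1393)·ln(114.866688/148.3643) − 0.0134 = 0.01803987
in basis points: 0.01803987 × 10⁴ = 180.3987 bp

spread=180.3987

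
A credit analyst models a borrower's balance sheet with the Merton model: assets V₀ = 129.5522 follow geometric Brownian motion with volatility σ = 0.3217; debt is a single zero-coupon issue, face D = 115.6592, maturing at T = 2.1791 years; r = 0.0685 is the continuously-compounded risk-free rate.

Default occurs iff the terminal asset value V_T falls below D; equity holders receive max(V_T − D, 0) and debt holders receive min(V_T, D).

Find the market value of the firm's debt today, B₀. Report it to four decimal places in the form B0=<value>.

B0=89.9534

d₁ = [ln(V₀/D) + (r + σ²/2)T] / (σ√T)
   = [ln(129.5522/115.6592) + (0.0685 + 0.5·0.3217²)·2.1791] / (0.3217·√2.1791)
   = [0.113436 + 0.262027] / 0.474886 = 0.790637
d₂ = d₁ − σ√T = 0.790637 − 0.474886 = 0.315751
N(d₁) = 0.785422,  N(d₂) = 0.623904,  e^(−rT) = 0.861338
E₀ = V₀·N(d₁) − D·e^(−rT)·N(d₂)
   = 129.5522·0.785422 − 115.6592·0.861338·0.623904 = 39.598794
B₀ = V₀ − E₀ = 129.5522 − 39.598794 = 89.953406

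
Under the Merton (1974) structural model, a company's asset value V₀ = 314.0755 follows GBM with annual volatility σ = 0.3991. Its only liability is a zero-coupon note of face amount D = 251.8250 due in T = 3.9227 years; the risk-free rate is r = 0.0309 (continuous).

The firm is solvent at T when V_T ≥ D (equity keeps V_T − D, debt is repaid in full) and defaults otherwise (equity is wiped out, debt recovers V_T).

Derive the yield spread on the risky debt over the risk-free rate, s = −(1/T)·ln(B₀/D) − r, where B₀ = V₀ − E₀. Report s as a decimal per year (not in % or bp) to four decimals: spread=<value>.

spread=0.0563

d₁ = [ln(V₀/D) + (r + σ²/2)T] / (σ√T)
   = [ln(314.0755/251.8250) + (0.0309 + 0.5·0.3991²)·3.9227] / (0.3991·√3.9227)
   = [0.220899 + 0.433617] / 0.790450 = 0.828030
d₂ = d₁ − σ√T = 0.828030 − 0.790450 = 0.037580
N(d₁) = 0.796173,  N(d₂) = 0.514989,  e^(−rT) = 0.885847
E₀ = V₀·N(d₁) − D·e^(−rT)·N(d₂)
   = 314.0755·0.796173 − 251.8250·0.885847·0.514989 = 135.175664
B₀ = V₀ − E₀ = 314.0755 − 135.175664 = 178.899836
spread = −(1/T)·ln(B₀/D) − r = −(1/3.9227)·ln(178.899836/251.8250) − 0.0309 = 0.05626148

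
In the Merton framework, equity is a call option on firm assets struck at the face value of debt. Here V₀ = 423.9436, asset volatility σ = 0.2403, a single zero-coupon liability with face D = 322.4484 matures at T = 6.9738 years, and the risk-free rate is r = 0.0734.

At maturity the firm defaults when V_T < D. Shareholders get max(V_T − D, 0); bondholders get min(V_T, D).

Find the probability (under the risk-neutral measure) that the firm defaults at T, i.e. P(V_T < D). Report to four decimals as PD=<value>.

PD=0.1786

d₁ = [ln(V₀/D) + (r + σ²/2)T] / (σ√T)
   = [ln(423.9436/322.4484) + (0.0734 + 0.5·0.2403²)·6.9738] / (0.2403·√6.9738)
   = [0.273657 + 0.713225] / 0.634583 = 1.555166
d₂ = d₁ − σ√T = 1.555166 − 0.634583 = 0.920583
risk-neutral PD = N(−d₂) = N(-0.920583) = 0.178634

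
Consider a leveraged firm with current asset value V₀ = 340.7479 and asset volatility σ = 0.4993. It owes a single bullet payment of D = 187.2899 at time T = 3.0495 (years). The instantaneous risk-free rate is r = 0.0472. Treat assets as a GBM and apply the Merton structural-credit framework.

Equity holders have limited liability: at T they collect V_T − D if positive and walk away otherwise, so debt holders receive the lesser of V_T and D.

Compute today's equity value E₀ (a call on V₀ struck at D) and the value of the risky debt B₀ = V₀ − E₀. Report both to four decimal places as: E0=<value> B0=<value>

d₁ = [ln(V₀/D) + (r + σ²/2)T] / (σ√T)
   = [ln(340.7479/187.2899) + (0.0472 + 0.5·0.4993²)·3.0495] / (0.4993·√3.0495)
   = [0.598485 + 0.524057] / 0.871918 = 1.287440
d₂ = d₁ − σ√T = 1.287440 − 0.871918 = 0.415521
N(d₁) = 0.901029,  N(d₂) = 0.661120,  e^(−rT) = 0.865943
E₀ = V₀·N(d₁) − D·e^(−rT)·N(d₂)
   = 340.7479·0.901029 − 187.2899·0.865943·0.661120 = 199.801937
B₀ = V₀ − E₀ = 340.7479 − 199.801937 = 140.945963

E0=199.8019 B0=140.9460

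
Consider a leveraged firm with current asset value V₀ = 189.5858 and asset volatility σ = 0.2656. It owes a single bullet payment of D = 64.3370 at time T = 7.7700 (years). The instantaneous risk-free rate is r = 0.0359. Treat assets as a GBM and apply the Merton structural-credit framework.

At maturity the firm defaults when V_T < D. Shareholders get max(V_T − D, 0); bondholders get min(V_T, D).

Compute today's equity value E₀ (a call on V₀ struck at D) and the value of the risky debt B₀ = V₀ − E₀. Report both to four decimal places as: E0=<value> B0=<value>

E0=141.7878 B0=47.7980

d₁ = [ln(V₀/D) + (r + σ²/2)T] / (σ√T)
   = [ln(189.5858/64.3370) + (0.0359 + 0.5·0.2656²)·7.7700] / (0.2656·√7.7700)
   = [1.080707 + 0.553004] / 0.740353 = 2.206666
d₂ = d₁ − σ√T = 2.206666 − 0.740353 = 1.466313
N(d₁) = 0.986331,  N(d₂) = 0.928719,  e^(−rT) = 0.756583
E₀ = V₀·N(d₁) − D·e^(−rT)·N(d₂)
   = 189.5858·0.986331 − 64.3370·0.756583·0.928719 = 141.787842
B₀ = V₀ − E₀ = 189.5858 − 141.787842 = 47.797958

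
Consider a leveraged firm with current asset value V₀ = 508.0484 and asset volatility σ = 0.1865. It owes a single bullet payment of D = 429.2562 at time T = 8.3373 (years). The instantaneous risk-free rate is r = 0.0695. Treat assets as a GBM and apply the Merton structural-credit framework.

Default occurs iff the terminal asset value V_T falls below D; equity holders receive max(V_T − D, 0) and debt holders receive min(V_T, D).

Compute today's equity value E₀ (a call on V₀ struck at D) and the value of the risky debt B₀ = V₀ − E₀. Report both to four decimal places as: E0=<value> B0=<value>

E0=274.4674 B0=233.5810

d₁ = [ln(V₀/D) + (r + σ²/2)T] / (σ√T)
   = [ln(508.0484/429.2562) + (0.0695 + 0.5·0.1865²)·8.3373] / (0.1865·√8.3373)
   = [0.168523 + 0.724437] / 0.538507 = 1.658214
d₂ = d₁ − σ√T = 1.658214 − 0.538507 = 1.119707
N(d₁) = 0.951363,  N(d₂) = 0.868581,  e^(−rT) = 0.560211
E₀ = V₀·N(d₁) − D·e^(−rT)·N(d₂)
   = 508.0484·0.951363 − 429.2562·0.560211·0.868581 = 274.467401
B₀ = V₀ − E₀ = 508.0484 − 274.467401 = 233.580999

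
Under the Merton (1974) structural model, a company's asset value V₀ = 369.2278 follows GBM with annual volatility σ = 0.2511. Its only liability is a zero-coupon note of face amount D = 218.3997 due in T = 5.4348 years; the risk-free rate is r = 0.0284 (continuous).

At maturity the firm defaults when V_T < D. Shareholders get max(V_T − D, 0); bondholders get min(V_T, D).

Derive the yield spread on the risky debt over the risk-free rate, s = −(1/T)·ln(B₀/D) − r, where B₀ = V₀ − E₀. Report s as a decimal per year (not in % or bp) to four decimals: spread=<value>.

spread=0.0092

d₁ = [ln(V₀/D) + (r + σ²/2)T] / (σ√T)
   = [ln(369.2278/218.3997) + (0.0284 + 0.5·0.2511²)·5.4348] / (0.2511·√5.4348)
   = [0.525087 + 0.325684] / 0.585381 = 1.453363
d₂ = d₁ − σ√T = 1.453363 − 0.585381 = 0.867982
N(d₁) = 0.926938,  N(d₂) = 0.807298,  e^(−rT) = 0.856973
E₀ = V₀·N(d₁) − D·e^(−rT)·N(d₂)
   = 369.2278·0.926938 − 218.3997·0.856973·0.807298 = 191.155361
B₀ = V₀ − E₀ = 369.2278 − 191.155361 = 178.072439
spread = −(1/T)·ln(B₀/D) − r = −(1/5.4348)·ln(178.072439/218.3997) − 0.0284 = 0.00916098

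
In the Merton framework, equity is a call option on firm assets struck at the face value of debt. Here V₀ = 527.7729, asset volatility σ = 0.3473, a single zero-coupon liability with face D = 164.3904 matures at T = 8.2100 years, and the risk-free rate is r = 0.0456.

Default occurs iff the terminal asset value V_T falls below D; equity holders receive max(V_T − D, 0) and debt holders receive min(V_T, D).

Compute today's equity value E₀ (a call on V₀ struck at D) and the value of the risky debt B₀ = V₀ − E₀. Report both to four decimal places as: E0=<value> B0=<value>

d₁ = [ln(V₀/D) + (r + σ²/2)T] / (σ√T)
   = [ln(527.7729/164.3904) + (0.0456 + 0.5·0.3473²)·8.2100] / (0.3473·√8.2100)
   = [1.166422 + 0.869510] / 0.995122 = 2.045912
d₂ = d₁ − σ√T = 2.045912 − 0.995122 = 1.050790
N(d₁) = 0.979617,  N(d₂) = 0.853322,  e^(−rT) = 0.687718
E₀ = V₀·N(d₁) − D·e^(−rT)·N(d₂)
   = 527.7729·0.979617 − 164.3904·0.687718·0.853322 = 420.543802
B₀ = V₀ − E₀ = 527.7729 − 420.543802 = 107.229098

E0=420.5438 B0=107.2291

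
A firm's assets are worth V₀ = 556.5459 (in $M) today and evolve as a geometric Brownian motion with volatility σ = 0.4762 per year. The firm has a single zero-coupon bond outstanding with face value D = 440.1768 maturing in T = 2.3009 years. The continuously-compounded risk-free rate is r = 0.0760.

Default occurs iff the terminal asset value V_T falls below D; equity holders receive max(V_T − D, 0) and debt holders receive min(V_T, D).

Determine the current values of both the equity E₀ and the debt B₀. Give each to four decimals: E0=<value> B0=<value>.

E0=243.3137 B0=313.2322

d₁ = [ln(V₀/D) + (r + σ²/2)T] / (σ√T)
   = [ln(556.5459/440.1768) + (0.0760 + 0.5·0.4762²)·2.3009] / (0.4762·√2.3009)
   = [0.234573 + 0.435752] / 0.722334 = 0.927998
d₂ = d₁ − σ√T = 0.927998 − 0.722334 = 0.205664
N(d₁) = 0.823296,  N(d₂) = 0.581473,  e^(−rT) = 0.839568
E₀ = V₀·N(d₁) − D·e^(−rT)·N(d₂)
   = 556.5459·0.823296 − 440.1768·0.839568·0.581473 = 243.313702
B₀ = V₀ − E₀ = 556.5459 − 243.313702 = 313.232198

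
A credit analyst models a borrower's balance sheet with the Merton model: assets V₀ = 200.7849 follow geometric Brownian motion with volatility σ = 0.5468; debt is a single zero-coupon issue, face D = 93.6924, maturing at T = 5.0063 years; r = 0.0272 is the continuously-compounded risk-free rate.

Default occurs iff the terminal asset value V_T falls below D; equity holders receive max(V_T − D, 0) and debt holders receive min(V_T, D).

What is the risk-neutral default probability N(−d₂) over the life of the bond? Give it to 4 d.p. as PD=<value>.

d₁ = [ln(V₀/D) + (r + σ²/2)T] / (σ√T)
   = [ln(200.7849/93.6924) + (0.0272 + 0.5·0.5468²)·5.0063] / (0.5468·√5.0063)
   = [0.762217 + 0.884589] / 1.223452 = 1.346032
d₂ = d₁ − σ√T = 1.346032 − 1.223452 = 0.122580
risk-neutral PD = N(−d₂) = N(-0.122580) = 0.451220

PD=0.4512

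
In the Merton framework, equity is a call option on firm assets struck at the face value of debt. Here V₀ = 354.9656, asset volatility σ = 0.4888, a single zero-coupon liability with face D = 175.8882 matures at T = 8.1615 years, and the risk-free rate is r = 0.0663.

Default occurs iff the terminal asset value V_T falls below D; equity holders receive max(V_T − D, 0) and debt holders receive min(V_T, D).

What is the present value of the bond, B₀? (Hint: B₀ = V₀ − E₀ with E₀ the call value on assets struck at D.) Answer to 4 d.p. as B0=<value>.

d₁ = [ln(V₀/D) + (r + σ²/2)T] / (σ√T)
   = [ln(354.9656/175.8882) + (0.0663 + 0.5·0.4888²)·8.1615] / (0.4888·√8.1615)
   = [0.702172 + 1.516102] / 1.396420 = 1.588544
d₂ = d₁ − σ√T = 1.588544 − 1.396420 = 0.192123
N(d₁) = 0.943918,  N(d₂) = 0.576177,  e^(−rT) = 0.582103
E₀ = V₀·N(d₁) − D·e^(−rT)·N(d₂)
   = 354.9656·0.943918 − 175.8882·0.582103·0.576177 = 276.066564
B₀ = V₀ − E₀ = 354.9656 − 276.066564 = 78.899036

B0=78.8990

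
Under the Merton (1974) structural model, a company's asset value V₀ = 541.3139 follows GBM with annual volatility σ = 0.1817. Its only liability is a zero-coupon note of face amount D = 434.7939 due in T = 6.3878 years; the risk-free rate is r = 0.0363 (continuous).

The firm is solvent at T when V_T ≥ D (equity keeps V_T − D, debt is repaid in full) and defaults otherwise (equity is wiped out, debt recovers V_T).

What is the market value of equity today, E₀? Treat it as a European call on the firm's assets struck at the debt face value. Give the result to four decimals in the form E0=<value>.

E0=213.3231

d₁ = [ln(V₀/D) + (r + σ²/2)T] / (σ√T)
   = [ln(541.3139/434.7939) + (0.0363 + 0.5·0.1817²)·6.3878] / (0.1817·√6.3878)
   = [0.219127 + 0.337323] / 0.459230 = 1.211703
d₂ = d₁ − σ√T = 1.211703 − 0.459230 = 0.752472
N(d₁) = 0.887187,  N(d₂) = 0.774116,  e^(−rT) = 0.793044
E₀ = V₀·N(d₁) − D·e^(−rT)·N(d₂)
   = 541.3139·0.887187 − 434.7939·0.793044·0.774116 = 213.323112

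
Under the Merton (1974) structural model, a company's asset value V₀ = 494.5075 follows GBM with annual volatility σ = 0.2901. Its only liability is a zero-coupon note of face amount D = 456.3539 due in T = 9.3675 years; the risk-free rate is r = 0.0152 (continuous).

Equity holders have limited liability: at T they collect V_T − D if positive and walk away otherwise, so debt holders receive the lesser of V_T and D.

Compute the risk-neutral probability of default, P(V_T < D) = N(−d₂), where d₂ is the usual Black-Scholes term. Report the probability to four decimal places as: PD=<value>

d₁ = [ln(V₀/D) + (r + σ²/2)T] / (σ√T)
   = [ln(494.5075/456.3539) + (0.0152 + 0.5·0.2901²)·9.3675] / (0.2901·√9.3675)
   = [0.080294 + 0.536561] / 0.887891 = 0.694742
d₂ = d₁ − σ√T = 0.694742 − 0.887891 = -0.193149
risk-neutral PD = N(−d₂) = N(0.193149) = 0.576579

PD=0.5766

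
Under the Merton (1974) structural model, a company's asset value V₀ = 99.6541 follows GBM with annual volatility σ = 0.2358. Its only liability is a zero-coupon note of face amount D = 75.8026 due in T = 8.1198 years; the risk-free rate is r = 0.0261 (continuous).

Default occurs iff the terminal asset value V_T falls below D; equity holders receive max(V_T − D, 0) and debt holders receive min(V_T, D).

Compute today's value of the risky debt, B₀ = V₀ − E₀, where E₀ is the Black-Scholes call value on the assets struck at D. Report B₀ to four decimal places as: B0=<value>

B0=54.3319

d₁ = [ln(V₀/D) + (r + σ²/2)T] / (σ√T)
   = [ln(99.6541/75.8026) + (0.0261 + 0.5·0.2358²)·8.1198] / (0.2358·√8.1198)
   = [0.273573 + 0.437664] / 0.671918 = 1.058516
d₂ = d₁ − σ√T = 1.058516 − 0.671918 = 0.386598
N(d₁) = 0.855090,  N(d₂) = 0.650473,  e^(−rT) = 0.809024
E₀ = V₀·N(d₁) − D·e^(−rT)·N(d₂)
   = 99.6541·0.855090 − 75.8026·0.809024·0.650473 = 45.322230
B₀ = V₀ − E₀ = 99.6541 − 45.322230 = 54.331870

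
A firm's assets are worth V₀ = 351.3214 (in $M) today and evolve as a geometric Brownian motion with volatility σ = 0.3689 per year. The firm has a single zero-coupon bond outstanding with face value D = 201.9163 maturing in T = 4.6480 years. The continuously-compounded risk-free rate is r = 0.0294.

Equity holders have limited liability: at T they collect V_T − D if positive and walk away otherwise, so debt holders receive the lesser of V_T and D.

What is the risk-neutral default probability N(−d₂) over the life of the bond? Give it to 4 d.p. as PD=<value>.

PD=0.3190

d₁ = [ln(V₀/D) + (r + σ²/2)T] / (σ√T)
   = [ln(351.3214/201.9163) + (0.0294 + 0.5·0.3689²)·4.6480] / (0.3689·√4.6480)
   = [0.553848 + 0.452918] / 0.795320 = 1.265863
d₂ = d₁ − σ√T = 1.265863 − 0.795320 = 0.470544
risk-neutral PD = N(−d₂) = N(-0.470544) = 0.318983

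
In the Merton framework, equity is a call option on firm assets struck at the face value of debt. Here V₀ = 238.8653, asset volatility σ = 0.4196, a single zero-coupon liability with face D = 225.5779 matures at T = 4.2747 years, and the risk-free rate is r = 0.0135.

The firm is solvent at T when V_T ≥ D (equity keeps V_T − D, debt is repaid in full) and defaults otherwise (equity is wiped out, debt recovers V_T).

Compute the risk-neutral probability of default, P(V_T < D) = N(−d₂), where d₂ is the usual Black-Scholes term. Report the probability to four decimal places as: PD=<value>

PD=0.6184

d₁ = [ln(V₀/D) + (r + σ²/2)T] / (σ√T)
   = [ln(238.8653/225.5779) + (0.0135 + 0.5·0.4196²)·4.2747] / (0.4196·√4.2747)
   = [0.057234 + 0.434019] / 0.867538 = 0.566262
d₂ = d₁ − σ√T = 0.566262 − 0.867538 = -0.301276
risk-neutral PD = N(−d₂) = N(0.301276) = 0.618398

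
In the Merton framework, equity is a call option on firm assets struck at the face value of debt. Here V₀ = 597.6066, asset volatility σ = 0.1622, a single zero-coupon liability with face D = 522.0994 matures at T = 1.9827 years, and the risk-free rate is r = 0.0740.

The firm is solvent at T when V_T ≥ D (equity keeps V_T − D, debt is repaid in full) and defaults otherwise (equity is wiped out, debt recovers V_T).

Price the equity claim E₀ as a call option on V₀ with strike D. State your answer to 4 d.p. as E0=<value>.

d₁ = [ln(V₀/D) + (r + σ²/2)T] / (σ√T)
   = [ln(597.6066/522.0994) + (0.0740 + 0.5·0.1622²)·1.9827] / (0.1622·√1.9827)
   = [0.135075 + 0.172801] / 0.228391 = 1.348019
d₂ = d₁ − σ√T = 1.348019 − 0.228391 = 1.119628
N(d₁) = 0.911174,  N(d₂) = 0.868564,  e^(−rT) = 0.863536
E₀ = V₀·N(d₁) − D·e^(−rT)·N(d₂)
   = 597.6066·0.911174 − 522.0994·0.863536·0.868564 = 152.930155

E0=152.9302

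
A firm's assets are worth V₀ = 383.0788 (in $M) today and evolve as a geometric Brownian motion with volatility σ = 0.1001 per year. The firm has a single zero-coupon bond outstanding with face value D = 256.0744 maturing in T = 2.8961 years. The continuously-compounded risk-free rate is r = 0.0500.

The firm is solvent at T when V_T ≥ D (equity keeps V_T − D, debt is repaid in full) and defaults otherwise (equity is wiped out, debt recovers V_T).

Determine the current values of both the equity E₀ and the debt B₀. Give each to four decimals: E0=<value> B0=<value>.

E0=161.5342 B0=221.5446

d₁ = [ln(V₀/D) + (r + σ²/2)T] / (σ√T)
   = [ln(383.0788/256.0744) + (0.0500 + 0.5·0.1001²)·2.8961] / (0.1001·√2.8961)
   = [0.402773 + 0.159314] / 0.170349 = 3.299612
d₂ = d₁ − σ√T = 3.299612 − 0.170349 = 3.129262
N(d₁) = 0.999516,  N(d₂) = 0.999124,  e^(−rT) = 0.865191
E₀ = V₀·N(d₁) − D·e^(−rT)·N(d₂)
   = 383.0788·0.999516 − 256.0744·0.865191·0.999124 = 161.534222
B₀ = V₀ − E₀ = 383.0788 − 161.534222 = 221.544578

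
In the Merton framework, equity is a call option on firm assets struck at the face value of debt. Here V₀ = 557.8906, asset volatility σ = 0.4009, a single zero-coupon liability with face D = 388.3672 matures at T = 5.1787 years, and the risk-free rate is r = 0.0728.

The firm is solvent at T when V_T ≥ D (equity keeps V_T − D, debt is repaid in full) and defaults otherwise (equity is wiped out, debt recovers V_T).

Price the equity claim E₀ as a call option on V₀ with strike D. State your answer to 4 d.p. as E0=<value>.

d₁ = [ln(V₀/D) + (r + σ²/2)T] / (σ√T)
   = [ln(557.8906/388.3672) + (0.0728 + 0.5·0.4009²)·5.1787] / (0.4009·√5.1787)
   = [0.362212 + 0.793172] / 0.912318 = 1.266426
d₂ = d₁ − σ√T = 1.266426 − 0.912318 = 0.354107
N(d₁) = 0.897320,  N(d₂) = 0.638371,  e^(−rT) = 0.685910
E₀ = V₀·N(d₁) − D·e^(−rT)·N(d₂)
   = 557.8906·0.897320 − 388.3672·0.685910·0.638371 = 330.553918

E0=330.5539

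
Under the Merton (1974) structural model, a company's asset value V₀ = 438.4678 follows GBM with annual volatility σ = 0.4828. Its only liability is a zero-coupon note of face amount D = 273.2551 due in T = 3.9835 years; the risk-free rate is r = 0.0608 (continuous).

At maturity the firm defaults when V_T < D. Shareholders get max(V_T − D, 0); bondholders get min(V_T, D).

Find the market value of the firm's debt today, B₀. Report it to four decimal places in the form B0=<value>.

d₁ = [ln(V₀/D) + (r + σ²/2)T] / (σ√T)
   = [ln(438.4678/273.2551) + (0.0608 + 0.5·0.4828²)·3.9835] / (0.4828·√3.9835)
   = [0.472881 + 0.706465] / 0.963606 = 1.223888
d₂ = d₁ − σ√T = 1.223888 − 0.963606 = 0.260281
N(d₁) = 0.889503,  N(d₂) = 0.602677,  e^(−rT) = 0.784902
E₀ = V₀·N(d₁) − D·e^(−rT)·N(d₂)
   = 438.4678·0.889503 − 273.2551·0.784902·0.602677 = 260.757185
B₀ = V₀ − E₀ = 438.4678 − 260.757185 = 177.710615

B0=177.7106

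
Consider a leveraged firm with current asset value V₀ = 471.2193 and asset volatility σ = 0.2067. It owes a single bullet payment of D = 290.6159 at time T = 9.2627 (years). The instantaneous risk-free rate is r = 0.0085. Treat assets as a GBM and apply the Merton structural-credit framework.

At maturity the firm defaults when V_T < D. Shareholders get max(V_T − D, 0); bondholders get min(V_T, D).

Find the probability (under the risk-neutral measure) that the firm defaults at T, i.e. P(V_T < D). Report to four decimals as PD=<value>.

d₁ = [ln(V₀/D) + (r + σ²/2)T] / (σ√T)
   = [ln(471.2193/290.6159) + (0.0085 + 0.5·0.2067²)·9.2627] / (0.2067·√9.2627)
   = [0.483321 + 0.276607] / 0.629085 = 1.207990
d₂ = d₁ − σ√T = 1.207990 − 0.629085 = 0.578905
risk-neutral PD = N(−d₂) = N(-0.578905) = 0.281327

PD=0.2813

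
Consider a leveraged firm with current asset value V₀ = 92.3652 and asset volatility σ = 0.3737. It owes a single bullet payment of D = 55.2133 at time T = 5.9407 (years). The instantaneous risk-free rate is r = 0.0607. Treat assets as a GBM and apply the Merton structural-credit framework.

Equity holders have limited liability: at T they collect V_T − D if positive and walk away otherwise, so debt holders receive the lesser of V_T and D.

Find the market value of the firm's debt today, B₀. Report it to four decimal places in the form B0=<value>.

d₁ = [ln(V₀/D) + (r + σ²/2)T] / (σ√T)
   = [ln(92.3652/55.2133) + (0.0607 + 0.5·0.3737²)·5.9407] / (0.3737·√5.9407)
   = [0.514546 + 0.775415] / 0.910840 = 1.416233
d₂ = d₁ − σ√T = 1.416233 − 0.910840 = 0.505394
N(d₁) = 0.921646,  N(d₂) = 0.693359,  e^(−rT) = 0.697258
E₀ = V₀·N(d₁) − D·e^(−rT)·N(d₂)
   = 92.3652·0.921646 − 55.2133·0.697258·0.693359 = 58.435203
B₀ = V₀ − E₀ = 92.3652 − 58.435203 = 33.929997

B0=33.9300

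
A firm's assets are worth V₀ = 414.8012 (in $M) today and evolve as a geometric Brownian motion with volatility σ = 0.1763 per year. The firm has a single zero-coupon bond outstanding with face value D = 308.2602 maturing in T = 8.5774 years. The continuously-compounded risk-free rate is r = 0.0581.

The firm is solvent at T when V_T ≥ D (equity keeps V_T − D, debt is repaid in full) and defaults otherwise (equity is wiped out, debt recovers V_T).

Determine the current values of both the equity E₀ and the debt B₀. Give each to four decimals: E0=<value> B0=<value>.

d₁ = [ln(V₀/D) + (r + σ²/2)T] / (σ√T)
   = [ln(414.8012/308.2602) + (0.0581 + 0.5·0.1763²)·8.5774] / (0.1763·√8.5774)
   = [0.296855 + 0.631647] / 0.516333 = 1.798261
d₂ = d₁ − σ√T = 1.798261 − 0.516333 = 1.281928
N(d₁) = 0.963932,  N(d₂) = 0.900066,  e^(−rT) = 0.607534
E₀ = V₀·N(d₁) − D·e^(−rT)·N(d₂)
   = 414.8012·0.963932 − 308.2602·0.607534·0.900066 = 231.277132
B₀ = V₀ − E₀ = 414.8012 − 231.277132 = 183.524068

E0=231.2771 B0=183.5241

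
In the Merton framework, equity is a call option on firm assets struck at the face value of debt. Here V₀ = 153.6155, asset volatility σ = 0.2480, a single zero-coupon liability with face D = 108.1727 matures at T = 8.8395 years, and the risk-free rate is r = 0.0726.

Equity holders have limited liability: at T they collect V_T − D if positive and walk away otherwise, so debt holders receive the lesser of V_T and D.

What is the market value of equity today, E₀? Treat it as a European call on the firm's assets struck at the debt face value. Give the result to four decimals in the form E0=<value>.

E0=99.3893

d₁ = [ln(V₀/D) + (r + σ²/2)T] / (σ√T)
   = [ln(153.6155/108.1727) + (0.0726 + 0.5·0.2480²)·8.8395] / (0.2480·√8.8395)
   = [0.350724 + 0.913580] / 0.737336 = 1.714691
d₂ = d₁ − σ√T = 1.714691 − 0.737336 = 0.977355
N(d₁) = 0.956799,  N(d₂) = 0.835803,  e^(−rT) = 0.526372
E₀ = V₀·N(d₁) − D·e^(−rT)·N(d₂)
   = 153.6155·0.956799 − 108.1727·0.526372·0.835803 = 99.389326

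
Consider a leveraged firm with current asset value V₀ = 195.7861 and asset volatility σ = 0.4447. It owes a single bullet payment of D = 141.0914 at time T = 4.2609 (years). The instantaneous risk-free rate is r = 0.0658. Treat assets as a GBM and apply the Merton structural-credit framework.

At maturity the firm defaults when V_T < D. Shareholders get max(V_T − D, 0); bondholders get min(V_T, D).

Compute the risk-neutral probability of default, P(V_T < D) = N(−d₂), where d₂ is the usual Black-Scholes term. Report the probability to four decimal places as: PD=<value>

d₁ = [ln(V₀/D) + (r + σ²/2)T] / (σ√T)
   = [ln(195.7861/141.0914) + (0.0658 + 0.5·0.4447²)·4.2609] / (0.4447·√4.2609)
   = [0.327615 + 0.701681] / 0.917947 = 1.121301
d₂ = d₁ − σ√T = 1.121301 − 0.917947 = 0.203354
risk-neutral PD = N(−d₂) = N(-0.203354) = 0.419429

PD=0.4194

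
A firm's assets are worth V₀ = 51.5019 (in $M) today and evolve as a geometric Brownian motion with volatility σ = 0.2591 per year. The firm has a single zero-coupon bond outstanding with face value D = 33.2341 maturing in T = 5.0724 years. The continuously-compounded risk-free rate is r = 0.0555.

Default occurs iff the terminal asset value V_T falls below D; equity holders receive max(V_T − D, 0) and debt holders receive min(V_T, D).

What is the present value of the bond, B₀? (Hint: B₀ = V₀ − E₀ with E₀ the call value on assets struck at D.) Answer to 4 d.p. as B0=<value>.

B0=24.0120

d₁ = [ln(V₀/D) + (r + σ²/2)T] / (σ√T)
   = [ln(51.5019/33.2341) + (0.0555 + 0.5·0.2591²)·5.0724] / (0.2591·√5.0724)
   = [0.438042 + 0.451780] / 0.583545 = 1.524858
d₂ = d₁ − σ√T = 1.524858 − 0.583545 = 0.941313
N(d₁) = 0.936353,  N(d₂) = 0.826728,  e^(−rT) = 0.754637
E₀ = V₀·N(d₁) − D·e^(−rT)·N(d₂)
   = 51.5019·0.936353 − 33.2341·0.754637·0.826728 = 27.489870
B₀ = V₀ − E₀ = 51.5019 − 27.489870 = 24.012030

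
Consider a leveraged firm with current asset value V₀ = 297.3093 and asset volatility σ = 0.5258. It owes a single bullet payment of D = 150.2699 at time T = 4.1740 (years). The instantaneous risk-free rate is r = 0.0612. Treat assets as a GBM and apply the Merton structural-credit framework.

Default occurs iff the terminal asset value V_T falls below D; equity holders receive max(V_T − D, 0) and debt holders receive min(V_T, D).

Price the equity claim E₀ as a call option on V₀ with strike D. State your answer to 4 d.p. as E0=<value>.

d₁ = [ln(V₀/D) + (r + σ²/2)T] / (σ√T)
   = [ln(297.3093/150.2699) + (0.0612 + 0.5·0.5258²)·4.1740] / (0.5258·√4.1740)
   = [0.682340 + 0.832433] / 1.074229 = 1.410102
d₂ = d₁ − σ√T = 1.410102 − 1.074229 = 0.335874
N(d₁) = 0.920745,  N(d₂) = 0.631517,  e^(−rT) = 0.774569
E₀ = V₀·N(d₁) − D·e^(−rT)·N(d₂)
   = 297.3093·0.920745 − 150.2699·0.774569·0.631517 = 200.241119

E0=200.2411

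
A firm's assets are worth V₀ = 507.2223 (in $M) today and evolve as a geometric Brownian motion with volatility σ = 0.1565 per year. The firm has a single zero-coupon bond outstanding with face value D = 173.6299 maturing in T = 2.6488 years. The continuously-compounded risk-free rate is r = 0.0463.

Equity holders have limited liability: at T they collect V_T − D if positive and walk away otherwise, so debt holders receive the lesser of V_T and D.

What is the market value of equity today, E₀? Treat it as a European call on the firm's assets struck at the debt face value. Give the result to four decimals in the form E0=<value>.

d₁ = [ln(V₀/D) + (r + σ²/2)T] / (σ√T)
   = [ln(507.2223/173.6299) + (0.0463 + 0.5·0.1565²)·2.6488] / (0.1565·√2.6488)
   = [1.072023 + 0.155077] / 0.254706 = 4.817715
d₂ = d₁ − σ√T = 4.817715 − 0.254706 = 4.563010
N(d₁) = 0.999999,  N(d₂) = 0.999997,  e^(−rT) = 0.884583
E₀ = V₀·N(d₁) − D·e^(−rT)·N(d₂)
   = 507.2223·0.999999 − 173.6299·0.884583·0.999997 = 353.632339

E0=353.6323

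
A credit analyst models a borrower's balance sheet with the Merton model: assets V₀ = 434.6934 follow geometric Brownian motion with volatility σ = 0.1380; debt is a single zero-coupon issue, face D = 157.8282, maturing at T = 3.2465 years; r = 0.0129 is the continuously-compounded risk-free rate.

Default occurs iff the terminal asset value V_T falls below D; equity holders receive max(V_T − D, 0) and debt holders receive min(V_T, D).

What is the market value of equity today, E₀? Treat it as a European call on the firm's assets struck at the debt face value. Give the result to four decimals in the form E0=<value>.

d₁ = [ln(V₀/D) + (r + σ²/2)T] / (σ√T)
   = [ln(434.6934/157.8282) + (0.0129 + 0.5·0.1380²)·3.2465] / (0.1380·√3.2465)
   = [1.013134 + 0.072793] / 0.248649 = 4.367308
d₂ = d₁ − σ√T = 4.367308 − 0.248649 = 4.118659
N(d₁) = 0.999994,  N(d₂) = 0.999981,  e^(−rT) = 0.958985
E₀ = V₀·N(d₁) − D·e^(−rT)·N(d₂)
   = 434.6934·0.999994 − 157.8282·0.958985·0.999981 = 283.338674

E0=283.3387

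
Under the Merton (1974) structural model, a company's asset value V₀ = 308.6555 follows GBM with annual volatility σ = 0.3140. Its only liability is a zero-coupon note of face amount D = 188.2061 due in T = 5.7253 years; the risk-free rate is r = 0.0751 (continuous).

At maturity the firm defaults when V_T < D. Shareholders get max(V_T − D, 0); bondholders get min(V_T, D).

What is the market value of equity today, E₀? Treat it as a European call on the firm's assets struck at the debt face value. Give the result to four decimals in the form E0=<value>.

E0=193.5541

d₁ = [ln(V₀/D) + (r + σ²/2)T] / (σ√T)
   = [ln(308.6555/188.2061) + (0.0751 + 0.5·0.3140²)·5.7253] / (0.3140·√5.7253)
   = [0.494688 + 0.712216] / 0.751327 = 1.606364
d₂ = d₁ − σ√T = 1.606364 − 0.751327 = 0.855037
N(d₁) = 0.945903,  N(d₂) = 0.803735,  e^(−rT) = 0.650529
E₀ = V₀·N(d₁) − D·e^(−rT)·N(d₂)
   = 308.6555·0.945903 − 188.2061·0.650529·0.803735 = 193.554150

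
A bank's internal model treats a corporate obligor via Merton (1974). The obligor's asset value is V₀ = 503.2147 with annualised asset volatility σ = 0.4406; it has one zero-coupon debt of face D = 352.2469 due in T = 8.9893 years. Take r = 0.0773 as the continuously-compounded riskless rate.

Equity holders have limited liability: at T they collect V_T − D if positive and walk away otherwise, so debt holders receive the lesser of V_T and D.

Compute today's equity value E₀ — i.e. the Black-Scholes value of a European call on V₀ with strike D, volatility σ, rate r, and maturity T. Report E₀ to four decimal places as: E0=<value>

E0=369.2835

d₁ = [ln(V₀/D) + (r + σ²/2)T] / (σ√T)
   = [ln(503.2147/352.2469) + (0.0773 + 0.5·0.4406²)·8.9893] / (0.4406·√8.9893)
   = [0.356685 + 1.567412] / 1.321014 = 1.456530
d₂ = d₁ − σ√T = 1.456530 − 1.321014 = 0.135516
N(d₁) = 0.927377,  N(d₂) = 0.553898,  e^(−rT) = 0.499138
E₀ = V₀·N(d₁) − D·e^(−rT)·N(d₂)
   = 503.2147·0.927377 − 352.2469·0.499138·0.553898 = 369.283471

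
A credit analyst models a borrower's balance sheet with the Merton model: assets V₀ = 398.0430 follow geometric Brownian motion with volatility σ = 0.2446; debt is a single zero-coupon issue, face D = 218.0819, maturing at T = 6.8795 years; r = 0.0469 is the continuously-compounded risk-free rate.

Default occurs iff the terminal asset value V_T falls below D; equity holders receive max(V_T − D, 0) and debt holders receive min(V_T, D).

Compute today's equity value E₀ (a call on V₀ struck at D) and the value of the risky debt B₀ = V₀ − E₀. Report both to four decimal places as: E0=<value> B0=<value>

E0=245.2962 B0=152.7468

d₁ = [ln(V₀/D) + (r + σ²/2)T] / (σ√T)
   = [ln(398.0430/218.0819) + (0.0469 + 0.5·0.2446²)·6.8795] / (0.2446·√6.8795)
   = [0.601689 + 0.528446] / 0.641556 = 1.761552
d₂ = d₁ − σ√T = 1.761552 − 0.641556 = 1.119996
N(d₁) = 0.960928,  N(d₂) = 0.868642,  e^(−rT) = 0.724228
E₀ = V₀·N(d₁) − D·e^(−rT)·N(d₂)
   = 398.0430·0.960928 − 218.0819·0.724228·0.868642 = 245.296168
B₀ = V₀ − E₀ = 398.0430 − 245.296168 = 152.746832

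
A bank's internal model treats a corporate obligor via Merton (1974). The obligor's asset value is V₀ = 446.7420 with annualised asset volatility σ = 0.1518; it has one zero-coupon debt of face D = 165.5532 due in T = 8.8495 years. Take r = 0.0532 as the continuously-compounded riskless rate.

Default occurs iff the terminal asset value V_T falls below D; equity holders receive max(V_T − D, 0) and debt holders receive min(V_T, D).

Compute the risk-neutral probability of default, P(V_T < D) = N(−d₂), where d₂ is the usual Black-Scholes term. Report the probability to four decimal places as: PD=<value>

PD=0.0013

d₁ = [ln(V₀/D) + (r + σ²/2)T] / (σ√T)
   = [ln(446.7420/165.5532) + (0.0532 + 0.5·0.1518²)·8.8495] / (0.1518·√8.8495)
   = [0.992689 + 0.572754] / 0.451576 = 3.466618
d₂ = d₁ − σ√T = 3.466618 − 0.451576 = 3.015042
risk-neutral PD = N(−d₂) = N(-3.015042) = 0.001285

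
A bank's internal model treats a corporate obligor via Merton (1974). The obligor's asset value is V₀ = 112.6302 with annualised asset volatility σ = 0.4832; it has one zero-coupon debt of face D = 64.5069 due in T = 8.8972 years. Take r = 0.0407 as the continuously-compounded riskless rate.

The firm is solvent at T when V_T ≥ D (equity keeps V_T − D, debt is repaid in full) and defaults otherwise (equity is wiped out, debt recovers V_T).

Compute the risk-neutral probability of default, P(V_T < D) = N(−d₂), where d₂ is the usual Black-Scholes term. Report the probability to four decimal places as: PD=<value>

PD=0.5330

d₁ = [ln(V₀/D) + (r + σ²/2)T] / (σ√T)
   = [ln(112.6302/64.5069) + (0.0407 + 0.5·0.4832²)·8.8972] / (0.4832·√8.8972)
   = [0.557338 + 1.400785] / 1.441297 = 1.358583
d₂ = d₁ − σ√T = 1.358583 − 1.441297 = -0.082714
risk-neutral PD = N(−d₂) = N(0.082714) = 0.532960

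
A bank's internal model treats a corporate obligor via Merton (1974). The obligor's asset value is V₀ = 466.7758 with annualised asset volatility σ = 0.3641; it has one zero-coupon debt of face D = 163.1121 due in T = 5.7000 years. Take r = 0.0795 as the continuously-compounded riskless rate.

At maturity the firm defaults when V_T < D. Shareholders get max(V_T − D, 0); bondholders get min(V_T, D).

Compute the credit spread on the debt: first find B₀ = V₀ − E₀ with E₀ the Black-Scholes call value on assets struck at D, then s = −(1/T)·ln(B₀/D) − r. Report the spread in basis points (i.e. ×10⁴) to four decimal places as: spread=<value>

d₁ = [ln(V₀/D) + (r + σ²/2)T] / (σ√T)
   = [ln(466.7758/163.1121) + (0.0795 + 0.5·0.3641²)·5.7000] / (0.3641·√5.7000)
   = [1.051411 + 0.830971] / 0.869277 = 2.165458
d₂ = d₁ − σ√T = 2.165458 − 0.869277 = 1.296181
N(d₁) = 0.984824,  N(d₂) = 0.902543,  e^(−rT) = 0.635623
E₀ = V₀·N(d₁) − D·e^(−rT)·N(d₂)
   = 466.7758·0.984824 − 163.1121·0.635623·0.902543 = 366.118173
B₀ = V₀ − E₀ = 466.7758 − 366.118173 = 100.657627
spread = −(1/T)·ln(B₀/D) − r = −(1/5.7000)·ln(100.657627/163.1121) − 0.0795 = 0.00518645
in basis points: 0.00518645 × 10⁴ = 51.8645 bp

spread=51.8645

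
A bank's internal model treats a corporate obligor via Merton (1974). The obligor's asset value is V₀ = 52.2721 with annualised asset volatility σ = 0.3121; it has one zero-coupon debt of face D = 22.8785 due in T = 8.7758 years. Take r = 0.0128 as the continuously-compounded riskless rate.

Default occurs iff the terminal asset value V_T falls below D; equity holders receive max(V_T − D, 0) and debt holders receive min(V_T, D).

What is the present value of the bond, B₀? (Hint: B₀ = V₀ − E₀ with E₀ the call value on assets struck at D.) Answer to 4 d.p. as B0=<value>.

d₁ = [ln(V₀/D) + (r + σ²/2)T] / (σ√T)
   = [ln(52.2721/22.8785) + (0.0128 + 0.5·0.3121²)·8.7758] / (0.3121·√8.7758)
   = [0.826265 + 0.539740] / 0.924564 = 1.477458
d₂ = d₁ − σ√T = 1.477458 − 0.924564 = 0.552894
N(d₁) = 0.930224,  N(d₂) = 0.709832,  e^(−rT) = 0.893749
E₀ = V₀·N(d₁) − D·e^(−rT)·N(d₂)
   = 52.2721·0.930224 − 22.8785·0.893749·0.709832 = 34.110353
B₀ = V₀ − E₀ = 52.2721 − 34.110353 = 18.161747

B0=18.1617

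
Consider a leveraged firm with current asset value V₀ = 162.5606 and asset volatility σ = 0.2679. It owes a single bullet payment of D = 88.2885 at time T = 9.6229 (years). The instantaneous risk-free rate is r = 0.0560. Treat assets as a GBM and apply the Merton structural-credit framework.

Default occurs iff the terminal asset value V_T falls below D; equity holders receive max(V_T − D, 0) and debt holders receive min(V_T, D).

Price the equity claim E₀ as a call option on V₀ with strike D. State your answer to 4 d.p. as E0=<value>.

E0=113.7771

d₁ = [ln(V₀/D) + (r + σ²/2)T] / (σ√T)
   = [ln(162.5606/88.2885) + (0.0560 + 0.5·0.2679²)·9.6229] / (0.2679·√9.6229)
   = [0.610441 + 0.884202] / 0.831047 = 1.798506
d₂ = d₁ − σ√T = 1.798506 − 0.831047 = 0.967458
N(d₁) = 0.963952,  N(d₂) = 0.833343,  e^(−rT) = 0.583400
E₀ = V₀·N(d₁) − D·e^(−rT)·N(d₂)
   = 162.5606·0.963952 − 88.2885·0.583400·0.833343 = 113.777149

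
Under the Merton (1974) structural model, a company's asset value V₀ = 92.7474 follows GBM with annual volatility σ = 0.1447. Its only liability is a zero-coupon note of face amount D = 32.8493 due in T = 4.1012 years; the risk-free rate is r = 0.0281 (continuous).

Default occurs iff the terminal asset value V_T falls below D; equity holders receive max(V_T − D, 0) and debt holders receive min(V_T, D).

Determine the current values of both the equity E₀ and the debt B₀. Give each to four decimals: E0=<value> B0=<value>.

E0=63.4739 B0=29.2735

d₁ = [ln(V₀/D) + (r + σ²/2)T] / (σ√T)
   = [ln(92.7474/32.8493) + (0.0281 + 0.5·0.1447²)·4.1012] / (0.1447·√4.1012)
   = [1.037949 + 0.158179] / 0.293038 = 4.081820
d₂ = d₁ − σ√T = 4.081820 − 0.293038 = 3.788782
N(d₁) = 0.999978,  N(d₂) = 0.999924,  e^(−rT) = 0.891149
E₀ = V₀·N(d₁) − D·e^(−rT)·N(d₂)
   = 92.7474·0.999978 − 32.8493·0.891149·0.999924 = 63.473925
B₀ = V₀ − E₀ = 92.7474 − 63.473925 = 29.273475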